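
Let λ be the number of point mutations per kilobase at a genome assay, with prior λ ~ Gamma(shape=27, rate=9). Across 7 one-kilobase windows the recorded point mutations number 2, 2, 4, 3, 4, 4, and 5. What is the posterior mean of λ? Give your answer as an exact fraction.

51/16

Total count: 2 + 2 + 4 + 3 + 4 + 4 + 5 = 24.
Total exposure: 7 kilobases.
The Gamma prior is conjugate for the Poisson rate, so λ | data ~ Gamma(27+24, 9+7) = Gamma(51, 16).
Posterior mean = α'/β' = 51/16.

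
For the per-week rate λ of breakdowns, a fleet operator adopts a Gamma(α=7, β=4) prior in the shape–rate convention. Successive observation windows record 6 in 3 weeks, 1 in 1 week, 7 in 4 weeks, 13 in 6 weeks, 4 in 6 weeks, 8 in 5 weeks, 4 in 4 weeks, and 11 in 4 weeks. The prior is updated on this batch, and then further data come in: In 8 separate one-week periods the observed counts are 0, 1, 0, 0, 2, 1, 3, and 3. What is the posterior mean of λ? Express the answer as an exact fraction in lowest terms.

71/45

Total count: 6 + 1 + 7 + 13 + 4 + 8 + 4 + 11 = 54.
Total exposure: 3 + 1 + 4 + 6 + 6 + 5 + 4 + 4 = 33 weeks.
After the first batch: Gamma(7 + 54, 4 + 33) = Gamma(61, 37).
Total count: 0 + 1 + 0 + 0 + 2 + 1 + 3 + 3 = 10.
Total exposure: 8 weeks.
After the second batch: Gamma(61 + 10, 37 + 8) = Gamma(71, 45).
Posterior mean = α'/β' = 71/45.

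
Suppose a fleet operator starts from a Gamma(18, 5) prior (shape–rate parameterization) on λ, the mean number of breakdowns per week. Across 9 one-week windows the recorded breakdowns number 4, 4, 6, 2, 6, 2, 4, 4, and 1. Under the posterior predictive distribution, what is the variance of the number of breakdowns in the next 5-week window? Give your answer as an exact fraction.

4845/196

Total count: 4 + 4 + 6 + 2 + 6 + 2 + 4 + 4 + 1 = 33.
Total exposure: 9 weeks.
Conjugate update: add total count to the shape and total exposure to the rate, giving Gamma(51, 14).
The posterior predictive for a window of length T is Negative Binomial with variance T·α'·(β'+T)/β'² = 5·51·19/196 = 4845/196.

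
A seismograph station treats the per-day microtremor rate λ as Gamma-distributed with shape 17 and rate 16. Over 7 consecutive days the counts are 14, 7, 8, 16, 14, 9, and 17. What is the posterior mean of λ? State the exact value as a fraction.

102/23

Total count: 14 + 7 + 8 + 16 + 14 + 9 + 17 = 85.
Total exposure: 7 days.
The Gamma prior is conjugate for the Poisson rate, so λ | data ~ Gamma(17+85, 16+7) = Gamma(102, 23).
Posterior mean = α'/β' = 102/23.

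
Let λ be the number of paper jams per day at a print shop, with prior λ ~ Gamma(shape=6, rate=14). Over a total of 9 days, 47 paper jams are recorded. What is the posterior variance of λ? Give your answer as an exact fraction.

53/529

Total count 47 over total exposure 9 days.
Conjugate update: add total count to the shape and total exposure to the rate, giving Gamma(53, 23).
Posterior variance = α'/β'² = 53/529.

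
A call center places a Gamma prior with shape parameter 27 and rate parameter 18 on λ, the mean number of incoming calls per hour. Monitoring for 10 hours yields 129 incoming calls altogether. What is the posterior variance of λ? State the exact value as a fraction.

Total count 129 over total exposure 10 hours.
Conjugate update: add total count to the shape and total exposure to the rate, giving Gamma(156, 28).
Posterior variance = α'/β'² = 156/784 = 39/196.

39/196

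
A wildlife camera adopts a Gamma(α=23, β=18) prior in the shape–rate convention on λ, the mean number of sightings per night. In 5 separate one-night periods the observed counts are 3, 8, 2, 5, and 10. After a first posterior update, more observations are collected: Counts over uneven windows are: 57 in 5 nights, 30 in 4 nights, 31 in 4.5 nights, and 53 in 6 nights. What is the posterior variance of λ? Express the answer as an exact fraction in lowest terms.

888/7225

Total count: 3 + 8 + 2 + 5 + 10 = 28.
Total exposure: 5 nights.
After the first batch: Gamma(23 + 28, 18 + 5) = Gamma(51, 23).
Total count: 57 + 30 + 31 + 53 = 171.
Total exposure: 5 + 4 + 4.5 + 6 = 19.5 nights.
After the second batch: Gamma(51 + 171, 23 + 19.5) = Gamma(222, 85/2).
Posterior variance = α'/β'² = 222/(7225/4) = 888/7225.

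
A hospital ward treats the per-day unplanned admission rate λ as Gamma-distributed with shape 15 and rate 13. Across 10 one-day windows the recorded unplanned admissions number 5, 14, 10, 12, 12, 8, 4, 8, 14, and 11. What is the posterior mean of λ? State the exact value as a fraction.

113/23

Total count: 5 + 14 + 10 + 12 + 12 + 8 + 4 + 8 + 14 + 11 = 98.
Total exposure: 10 days.
By Gamma–Poisson conjugacy, the posterior is Gamma(α + Σx, β + Σt) = Gamma(15 + 98, 13 + 10) = Gamma(113, 23).
Posterior mean = α'/β' = 113/23.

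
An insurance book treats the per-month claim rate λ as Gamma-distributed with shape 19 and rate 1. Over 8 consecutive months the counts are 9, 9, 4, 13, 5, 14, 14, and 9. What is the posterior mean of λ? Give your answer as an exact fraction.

Total count: 9 + 9 + 4 + 13 + 5 + 14 + 14 + 9 = 77.
Total exposure: 8 months.
The Gamma prior is conjugate for the Poisson rate, so λ | data ~ Gamma(19+77, 1+8) = Gamma(96, 9).
Posterior mean = α'/β' = 96/9 = 32/3.

32/3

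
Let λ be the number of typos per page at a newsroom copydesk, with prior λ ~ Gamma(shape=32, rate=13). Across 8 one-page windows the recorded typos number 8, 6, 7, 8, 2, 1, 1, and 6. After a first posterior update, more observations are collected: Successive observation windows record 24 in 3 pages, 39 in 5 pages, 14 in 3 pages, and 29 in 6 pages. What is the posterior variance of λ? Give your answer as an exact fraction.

Total count: 8 + 6 + 7 + 8 + 2 + 1 + 1 + 6 = 39.
Total exposure: 8 pages.
After the first batch: Gamma(32 + 39, 13 + 8) = Gamma(71, 21).
Total count: 24 + 39 + 14 + 29 = 106.
Total exposure: 3 + 5 + 3 + 6 = 17 pages.
After the second batch: Gamma(71 + 106, 21 + 17) = Gamma(177, 38).
Posterior variance = α'/β'² = 177/1444.

177/1444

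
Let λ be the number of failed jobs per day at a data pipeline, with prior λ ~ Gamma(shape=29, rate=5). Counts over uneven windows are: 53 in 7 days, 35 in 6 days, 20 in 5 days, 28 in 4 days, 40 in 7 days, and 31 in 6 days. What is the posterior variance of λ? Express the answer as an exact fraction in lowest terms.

59/400

Total count: 53 + 35 + 20 + 28 + 40 + 31 = 207.
Total exposure: 7 + 6 + 5 + 4 + 7 + 6 = 35 days.
Conjugate update: add total count to the shape and total exposure to the rate, giving Gamma(236, 40).
Posterior variance = α'/β'² = 236/1600 = 59/400.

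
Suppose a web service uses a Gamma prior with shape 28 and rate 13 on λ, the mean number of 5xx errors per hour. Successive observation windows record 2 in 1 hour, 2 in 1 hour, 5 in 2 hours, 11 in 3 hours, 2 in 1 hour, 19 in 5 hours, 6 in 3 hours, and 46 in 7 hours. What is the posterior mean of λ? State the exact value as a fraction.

121/36

Total count: 2 + 2 + 5 + 11 + 2 + 19 + 6 + 46 = 93.
Total exposure: 1 + 1 + 2 + 3 + 1 + 5 + 3 + 7 = 23 hours.
Posterior: α' = 28 + 93 = 121, β' = 13 + 23 = 36.
Posterior mean = α'/β' = 121/36.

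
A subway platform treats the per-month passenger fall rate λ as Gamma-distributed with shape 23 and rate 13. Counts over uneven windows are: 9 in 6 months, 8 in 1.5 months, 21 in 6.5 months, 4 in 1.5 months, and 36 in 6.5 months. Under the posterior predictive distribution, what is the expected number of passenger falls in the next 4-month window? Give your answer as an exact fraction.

Total count: 9 + 8 + 21 + 4 + 36 = 78.
Total exposure: 6 + 1.5 + 6.5 + 1.5 + 6.5 = 22 months.
Conjugate update: add total count to the shape and total exposure to the rate, giving Gamma(101, 35).
Predictive mean over a 4-month window = T·E[λ|data] = 4·101/35 = 404/35.

404/35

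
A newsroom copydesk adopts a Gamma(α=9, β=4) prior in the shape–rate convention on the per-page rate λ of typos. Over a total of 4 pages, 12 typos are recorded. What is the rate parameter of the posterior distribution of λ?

Total count 12 over total exposure 4 pages.
Gamma(α, β) with Poisson data over total exposure Σt gives posterior Gamma(α+Σx, β+Σt) = Gamma(21, 8).

8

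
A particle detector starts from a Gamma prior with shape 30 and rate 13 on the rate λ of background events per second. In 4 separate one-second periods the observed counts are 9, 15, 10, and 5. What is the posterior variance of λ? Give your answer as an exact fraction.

Total count: 9 + 15 + 10 + 5 = 39.
Total exposure: 4 seconds.
By Gamma–Poisson conjugacy, the posterior is Gamma(α + Σx, β + Σt) = Gamma(30 + 39, 13 + 4) = Gamma(69, 17).
Posterior variance = α'/β'² = 69/289.

69/289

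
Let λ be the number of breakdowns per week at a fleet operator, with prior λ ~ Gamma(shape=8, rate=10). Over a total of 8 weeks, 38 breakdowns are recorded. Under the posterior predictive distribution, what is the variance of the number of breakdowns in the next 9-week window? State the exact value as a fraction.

Total count 38 over total exposure 8 weeks.
Posterior: α' = 8 + 38 = 46, β' = 10 + 8 = 18.
The posterior predictive for a window of length T is Negative Binomial with variance T·α'·(β'+T)/β'² = 9·46·27/324 = 69/2.

69/2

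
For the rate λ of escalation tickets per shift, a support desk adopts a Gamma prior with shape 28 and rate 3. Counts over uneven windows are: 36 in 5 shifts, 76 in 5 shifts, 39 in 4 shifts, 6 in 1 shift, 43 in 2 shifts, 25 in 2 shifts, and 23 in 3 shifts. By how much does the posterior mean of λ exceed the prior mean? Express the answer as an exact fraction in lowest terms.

Total count: 36 + 76 + 39 + 6 + 43 + 25 + 23 = 248.
Total exposure: 5 + 5 + 4 + 1 + 2 + 2 + 3 = 22 shifts.
Posterior: α' = 28 + 248 = 276, β' = 3 + 22 = 25.
Posterior mean = 276/25 = 276/25; prior mean = 28/3 = 28/3. Difference = 276/25 − 28/3 = 128/75.

128/75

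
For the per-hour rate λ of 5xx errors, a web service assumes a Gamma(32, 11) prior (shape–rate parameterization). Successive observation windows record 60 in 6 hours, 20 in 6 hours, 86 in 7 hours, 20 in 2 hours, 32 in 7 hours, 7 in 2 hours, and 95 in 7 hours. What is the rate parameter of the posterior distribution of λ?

Total count: 60 + 20 + 86 + 20 + 32 + 7 + 95 = 320.
Total exposure: 6 + 6 + 7 + 2 + 7 + 2 + 7 = 37 hours.
The Gamma prior is conjugate for the Poisson rate, so λ | data ~ Gamma(32+320, 11+37) = Gamma(352, 48).

48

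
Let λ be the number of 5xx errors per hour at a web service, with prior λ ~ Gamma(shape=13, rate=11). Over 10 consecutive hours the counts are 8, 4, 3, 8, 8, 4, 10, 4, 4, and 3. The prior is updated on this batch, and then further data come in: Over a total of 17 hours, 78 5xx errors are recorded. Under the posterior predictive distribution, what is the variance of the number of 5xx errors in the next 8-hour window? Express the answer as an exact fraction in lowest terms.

13524/361

Total count: 8 + 4 + 3 + 8 + 8 + 4 + 10 + 4 + 4 + 3 = 56.
Total exposure: 10 hours.
After the first batch: Gamma(13 + 56, 11 + 10) = Gamma(69, 21).
Total count 78 over total exposure 17 hours.
After the second batch: Gamma(69 + 78, 21 + 17) = Gamma(147, 38).
The posterior predictive for a window of length T is Negative Binomial with variance T·α'·(β'+T)/β'² = 8·147·46/1444 = 13524/361.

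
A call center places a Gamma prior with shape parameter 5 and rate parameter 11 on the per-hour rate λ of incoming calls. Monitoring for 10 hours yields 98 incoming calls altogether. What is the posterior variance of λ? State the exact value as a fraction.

Total count 98 over total exposure 10 hours.
The Gamma prior is conjugate for the Poisson rate, so λ | data ~ Gamma(5+98, 11+10) = Gamma(103, 21).
Posterior variance = α'/β'² = 103/441.

103/441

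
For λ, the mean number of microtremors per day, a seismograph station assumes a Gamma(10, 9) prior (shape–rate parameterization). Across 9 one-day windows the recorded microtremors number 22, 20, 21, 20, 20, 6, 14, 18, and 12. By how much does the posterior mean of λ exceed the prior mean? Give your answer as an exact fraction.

Total count: 22 + 20 + 21 + 20 + 20 + 6 + 14 + 18 + 12 = 153.
Total exposure: 9 days.
The Gamma prior is conjugate for the Poisson rate, so λ | data ~ Gamma(10+153, 9+9) = Gamma(163, 18).
Posterior mean = 163/18 = 163/18; prior mean = 10/9 = 10/9. Difference = 163/18 − 10/9 = 143/18.

143/18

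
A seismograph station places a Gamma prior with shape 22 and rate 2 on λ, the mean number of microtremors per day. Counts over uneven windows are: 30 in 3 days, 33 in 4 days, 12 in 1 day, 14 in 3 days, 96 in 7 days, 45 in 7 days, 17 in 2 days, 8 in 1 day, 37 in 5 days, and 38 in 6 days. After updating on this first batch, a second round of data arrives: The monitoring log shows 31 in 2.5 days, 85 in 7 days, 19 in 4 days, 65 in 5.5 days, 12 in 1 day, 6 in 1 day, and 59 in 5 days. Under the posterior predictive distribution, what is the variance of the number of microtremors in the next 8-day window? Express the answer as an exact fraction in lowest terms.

377400/4489

Total count: 30 + 33 + 12 + 14 + 96 + 45 + 17 + 8 + 37 + 38 = 330.
Total exposure: 3 + 4 + 1 + 3 + 7 + 7 + 2 + 1 + 5 + 6 = 39 days.
After the first batch: Gamma(22 + 330, 2 + 39) = Gamma(352, 41).
Total count: 31 + 85 + 19 + 65 + 12 + 6 + 59 = 277.
Total exposure: 2.5 + 7 + 4 + 5.5 + 1 + 1 + 5 = 26 days.
After the second batch: Gamma(352 + 277, 41 + 26) = Gamma(629, 67).
The posterior predictive for a window of length T is Negative Binomial with variance T·α'·(β'+T)/β'² = 8·629·75/4489 = 377400/4489.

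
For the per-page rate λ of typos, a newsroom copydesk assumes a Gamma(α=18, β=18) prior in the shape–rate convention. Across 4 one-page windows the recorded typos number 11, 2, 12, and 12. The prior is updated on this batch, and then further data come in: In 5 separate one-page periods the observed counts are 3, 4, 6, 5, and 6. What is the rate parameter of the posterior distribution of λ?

Total count: 11 + 2 + 12 + 12 = 37.
Total exposure: 4 pages.
After the first batch: Gamma(18 + 37, 18 + 4) = Gamma(55, 22).
Total count: 3 + 4 + 6 + 5 + 6 = 24.
Total exposure: 5 pages.
After the second batch: Gamma(55 + 24, 22 + 5) = Gamma(79, 27).

27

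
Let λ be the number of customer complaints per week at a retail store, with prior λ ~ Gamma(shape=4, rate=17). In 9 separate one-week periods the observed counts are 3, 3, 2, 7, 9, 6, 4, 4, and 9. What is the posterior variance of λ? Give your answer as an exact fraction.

51/676

Total count: 3 + 3 + 2 + 7 + 9 + 6 + 4 + 4 + 9 = 47.
Total exposure: 9 weeks.
The Gamma prior is conjugate for the Poisson rate, so λ | data ~ Gamma(4+47, 17+9) = Gamma(51, 26).
Posterior variance = α'/β'² = 51/676.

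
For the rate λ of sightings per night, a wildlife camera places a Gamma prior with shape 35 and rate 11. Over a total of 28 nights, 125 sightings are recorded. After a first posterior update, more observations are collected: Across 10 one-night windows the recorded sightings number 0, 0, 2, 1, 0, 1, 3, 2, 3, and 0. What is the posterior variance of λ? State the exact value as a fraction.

Total count 125 over total exposure 28 nights.
After the first batch: Gamma(35 + 125, 11 + 28) = Gamma(160, 39).
Total count: 0 + 0 + 2 + 1 + 0 + 1 + 3 + 2 + 3 + 0 = 12.
Total exposure: 10 nights.
After the second batch: Gamma(160 + 12, 39 + 10) = Gamma(172, 49).
Posterior variance = α'/β'² = 172/2401.

172/2401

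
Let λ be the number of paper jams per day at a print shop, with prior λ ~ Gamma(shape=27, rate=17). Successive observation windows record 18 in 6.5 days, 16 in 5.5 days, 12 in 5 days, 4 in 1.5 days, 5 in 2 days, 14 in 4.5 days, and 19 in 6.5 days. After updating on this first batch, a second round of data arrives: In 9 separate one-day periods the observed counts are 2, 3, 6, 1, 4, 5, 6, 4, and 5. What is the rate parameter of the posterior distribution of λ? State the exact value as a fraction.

Total count: 18 + 16 + 12 + 4 + 5 + 14 + 19 = 88.
Total exposure: 6.5 + 5.5 + 5 + 1.5 + 2 + 4.5 + 6.5 = 31.5 days.
After the first batch: Gamma(27 + 88, 17 + 31.5) = Gamma(115, 97/2).
Total count: 2 + 3 + 6 + 1 + 4 + 5 + 6 + 4 + 5 = 36.
Total exposure: 9 days.
After the second batch: Gamma(115 + 36, 97/2 + 9) = Gamma(151, 115/2).

115/2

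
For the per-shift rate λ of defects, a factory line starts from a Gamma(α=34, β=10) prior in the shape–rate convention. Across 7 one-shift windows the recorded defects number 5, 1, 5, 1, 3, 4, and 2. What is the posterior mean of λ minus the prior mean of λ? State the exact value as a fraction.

Total count: 5 + 1 + 5 + 1 + 3 + 4 + 2 = 21.
Total exposure: 7 shifts.
Posterior: α' = 34 + 21 = 55, β' = 10 + 7 = 17.
Posterior mean = 55/17 = 55/17; prior mean = 34/10 = 17/5. Difference = 55/17 − 17/5 = -14/85.

-14/85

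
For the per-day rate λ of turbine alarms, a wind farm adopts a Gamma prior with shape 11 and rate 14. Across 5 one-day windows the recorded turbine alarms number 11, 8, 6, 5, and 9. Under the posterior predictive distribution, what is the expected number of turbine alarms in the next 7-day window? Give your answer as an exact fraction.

Total count: 11 + 8 + 6 + 5 + 9 = 39.
Total exposure: 5 days.
Gamma(α, β) with Poisson data over total exposure Σt gives posterior Gamma(α+Σx, β+Σt) = Gamma(50, 19).
Predictive mean over a 7-day window = T·E[λ|data] = 7·50/19 = 350/19.

350/19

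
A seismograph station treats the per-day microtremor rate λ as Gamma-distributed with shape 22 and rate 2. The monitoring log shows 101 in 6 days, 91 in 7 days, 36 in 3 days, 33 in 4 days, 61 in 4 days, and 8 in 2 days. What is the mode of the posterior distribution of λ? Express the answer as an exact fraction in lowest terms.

351/28

Total count: 101 + 91 + 36 + 33 + 61 + 8 = 330.
Total exposure: 6 + 7 + 3 + 4 + 4 + 2 = 26 days.
The Gamma prior is conjugate for the Poisson rate, so λ | data ~ Gamma(22+330, 2+26) = Gamma(352, 28).
Posterior mode = (α'−1)/β' = 351/28.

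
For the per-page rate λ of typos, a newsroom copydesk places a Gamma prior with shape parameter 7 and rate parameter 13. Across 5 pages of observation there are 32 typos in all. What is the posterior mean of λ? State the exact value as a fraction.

13/6

Total count 32 over total exposure 5 pages.
Posterior: α' = 7 + 32 = 39, β' = 13 + 5 = 18.
Posterior mean = α'/β' = 39/18 = 13/6.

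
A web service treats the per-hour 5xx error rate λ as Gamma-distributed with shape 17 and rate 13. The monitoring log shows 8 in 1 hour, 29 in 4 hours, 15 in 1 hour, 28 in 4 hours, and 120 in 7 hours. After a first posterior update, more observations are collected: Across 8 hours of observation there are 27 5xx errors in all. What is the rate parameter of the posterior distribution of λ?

Total count: 8 + 29 + 15 + 28 + 120 = 200.
Total exposure: 1 + 4 + 1 + 4 + 7 = 17 hours.
After the first batch: Gamma(17 + 200, 13 + 17) = Gamma(217, 30).
Total count 27 over total exposure 8 hours.
After the second batch: Gamma(217 + 27, 30 + 8) = Gamma(244, 38).

38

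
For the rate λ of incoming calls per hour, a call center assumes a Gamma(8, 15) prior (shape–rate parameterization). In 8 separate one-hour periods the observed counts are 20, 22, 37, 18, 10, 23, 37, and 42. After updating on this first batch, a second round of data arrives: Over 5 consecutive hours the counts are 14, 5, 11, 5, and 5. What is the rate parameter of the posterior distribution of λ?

28

Total count: 20 + 22 + 37 + 18 + 10 + 23 + 37 + 42 = 209.
Total exposure: 8 hours.
After the first batch: Gamma(8 + 209, 15 + 8) = Gamma(217, 23).
Total count: 14 + 5 + 11 + 5 + 5 = 40.
Total exposure: 5 hours.
After the second batch: Gamma(217 + 40, 23 + 5) = Gamma(257, 28).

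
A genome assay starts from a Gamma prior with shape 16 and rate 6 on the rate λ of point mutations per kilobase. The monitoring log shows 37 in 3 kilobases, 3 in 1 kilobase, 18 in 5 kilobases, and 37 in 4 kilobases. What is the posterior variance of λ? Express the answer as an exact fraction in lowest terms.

111/361

Total count: 37 + 3 + 18 + 37 = 95.
Total exposure: 3 + 1 + 5 + 4 = 13 kilobases.
Conjugate update: add total count to the shape and total exposure to the rate, giving Gamma(111, 19).
Posterior variance = α'/β'² = 111/361.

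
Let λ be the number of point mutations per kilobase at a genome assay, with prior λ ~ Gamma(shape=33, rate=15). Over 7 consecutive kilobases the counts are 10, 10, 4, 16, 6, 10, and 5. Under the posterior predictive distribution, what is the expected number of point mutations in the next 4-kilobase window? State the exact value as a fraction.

Total count: 10 + 10 + 4 + 16 + 6 + 10 + 5 = 61.
Total exposure: 7 kilobases.
The Gamma prior is conjugate for the Poisson rate, so λ | data ~ Gamma(33+61, 15+7) = Gamma(94, 22).
Predictive mean over a 4-kilobase window = T·E[λ|data] = 4·94/22 = 188/11.

188/11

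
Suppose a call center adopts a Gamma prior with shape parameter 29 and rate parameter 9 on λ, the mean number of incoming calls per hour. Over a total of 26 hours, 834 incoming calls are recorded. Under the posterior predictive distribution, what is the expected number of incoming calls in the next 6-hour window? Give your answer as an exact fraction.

Total count 834 over total exposure 26 hours.
Gamma(α, β) with Poisson data over total exposure Σt gives posterior Gamma(α+Σx, β+Σt) = Gamma(863, 35).
Predictive mean over a 6-hour window = T·E[λ|data] = 6·863/35 = 5178/35.

5178/35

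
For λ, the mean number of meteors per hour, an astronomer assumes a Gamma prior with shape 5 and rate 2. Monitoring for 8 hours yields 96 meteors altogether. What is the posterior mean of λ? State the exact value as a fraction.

101/10

Total count 96 over total exposure 8 hours.
Posterior: α' = 5 + 96 = 101, β' = 2 + 8 = 10.
Posterior mean = α'/β' = 101/10.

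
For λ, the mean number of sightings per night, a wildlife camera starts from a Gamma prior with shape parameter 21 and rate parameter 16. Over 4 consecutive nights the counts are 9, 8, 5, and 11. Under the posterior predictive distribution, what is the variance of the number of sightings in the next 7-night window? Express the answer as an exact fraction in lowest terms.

Total count: 9 + 8 + 5 + 11 = 33.
Total exposure: 4 nights.
Posterior: α' = 21 + 33 = 54, β' = 16 + 4 = 20.
The posterior predictive for a window of length T is Negative Binomial with variance T·α'·(β'+T)/β'² = 7·54·27/400 = 5103/200.

5103/200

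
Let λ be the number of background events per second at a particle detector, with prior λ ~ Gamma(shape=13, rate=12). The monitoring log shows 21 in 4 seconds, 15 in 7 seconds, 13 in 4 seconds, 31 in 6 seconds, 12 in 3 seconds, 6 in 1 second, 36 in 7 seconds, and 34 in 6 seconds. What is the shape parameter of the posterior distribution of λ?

Total count: 21 + 15 + 13 + 31 + 12 + 6 + 36 + 34 = 168.
Total exposure: 4 + 7 + 4 + 6 + 3 + 1 + 7 + 6 = 38 seconds.
Posterior: α' = 13 + 168 = 181, β' = 12 + 38 = 50.

181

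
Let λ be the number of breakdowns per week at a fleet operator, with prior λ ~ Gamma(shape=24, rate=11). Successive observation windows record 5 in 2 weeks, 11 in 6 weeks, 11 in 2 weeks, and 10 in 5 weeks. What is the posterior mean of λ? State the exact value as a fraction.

61/26

Total count: 5 + 11 + 11 + 10 = 37.
Total exposure: 2 + 6 + 2 + 5 = 15 weeks.
Posterior: α' = 24 + 37 = 61, β' = 11 + 15 = 26.
Posterior mean = α'/β' = 61/26.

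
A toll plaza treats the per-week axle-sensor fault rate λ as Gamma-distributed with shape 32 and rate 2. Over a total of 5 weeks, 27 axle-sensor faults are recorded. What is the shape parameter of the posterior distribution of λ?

59

Total count 27 over total exposure 5 weeks.
Gamma(α, β) with Poisson data over total exposure Σt gives posterior Gamma(α+Σx, β+Σt) = Gamma(59, 7).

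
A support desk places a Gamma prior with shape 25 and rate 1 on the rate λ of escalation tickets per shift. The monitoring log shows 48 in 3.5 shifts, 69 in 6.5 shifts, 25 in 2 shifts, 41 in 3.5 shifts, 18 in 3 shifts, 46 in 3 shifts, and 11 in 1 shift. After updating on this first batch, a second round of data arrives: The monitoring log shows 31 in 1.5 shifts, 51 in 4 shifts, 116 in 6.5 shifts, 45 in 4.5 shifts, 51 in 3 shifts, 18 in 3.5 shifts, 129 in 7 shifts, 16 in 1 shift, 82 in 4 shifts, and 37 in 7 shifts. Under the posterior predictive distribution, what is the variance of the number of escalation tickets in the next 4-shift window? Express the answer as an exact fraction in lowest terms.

Total count: 48 + 69 + 25 + 41 + 18 + 46 + 11 = 258.
Total exposure: 3.5 + 6.5 + 2 + 3.5 + 3 + 3 + 1 = 22.5 shifts.
After the first batch: Gamma(25 + 258, 1 + 22.5) = Gamma(283, 47/2).
Total count: 31 + 51 + 116 + 45 + 51 + 18 + 129 + 16 + 82 + 37 = 576.
Total exposure: 1.5 + 4 + 6.5 + 4.5 + 3 + 3.5 + 7 + 1 + 4 + 7 = 42 shifts.
After the second batch: Gamma(283 + 576, 47/2 + 42) = Gamma(859, 131/2).
The posterior predictive for a window of length T is Negative Binomial with variance T·α'·(β'+T)/β'² = 4·859·(139/2)/(17161/4) = 955208/17161.

955208/17161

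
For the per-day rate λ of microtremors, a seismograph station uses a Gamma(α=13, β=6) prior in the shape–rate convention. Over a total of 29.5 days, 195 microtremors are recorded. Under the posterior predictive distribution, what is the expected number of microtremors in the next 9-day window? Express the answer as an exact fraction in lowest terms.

3744/71

Total count 195 over total exposure 29.5 days.
Posterior: α' = 13 + 195 = 208, β' = 6 + 29.5 = 71/2.
Predictive mean over a 9-day window = T·E[λ|data] = 9·208/(71/2) = 3744/71.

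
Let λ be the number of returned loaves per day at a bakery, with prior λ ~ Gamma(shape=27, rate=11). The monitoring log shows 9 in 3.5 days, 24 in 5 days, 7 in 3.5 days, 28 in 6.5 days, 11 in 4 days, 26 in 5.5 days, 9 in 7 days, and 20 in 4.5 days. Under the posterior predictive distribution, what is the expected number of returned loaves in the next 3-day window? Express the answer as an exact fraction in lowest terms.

Total count: 9 + 24 + 7 + 28 + 11 + 26 + 9 + 20 = 134.
Total exposure: 3.5 + 5 + 3.5 + 6.5 + 4 + 5.5 + 7 + 4.5 = 39.5 days.
Gamma(α, β) with Poisson data over total exposure Σt gives posterior Gamma(α+Σx, β+Σt) = Gamma(161, 101/2).
Predictive mean over a 3-day window = T·E[λ|data] = 3·161/(101/2) = 966/101.

966/101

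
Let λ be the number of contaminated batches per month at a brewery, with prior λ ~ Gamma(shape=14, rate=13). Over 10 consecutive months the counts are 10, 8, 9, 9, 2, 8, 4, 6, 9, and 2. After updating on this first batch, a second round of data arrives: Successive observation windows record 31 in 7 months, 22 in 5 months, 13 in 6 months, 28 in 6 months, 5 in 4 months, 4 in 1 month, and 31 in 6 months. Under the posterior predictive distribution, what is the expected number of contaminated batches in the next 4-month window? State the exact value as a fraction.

430/29

Total count: 10 + 8 + 9 + 9 + 2 + 8 + 4 + 6 + 9 + 2 = 67.
Total exposure: 10 months.
After the first batch: Gamma(14 + 67, 13 + 10) = Gamma(81, 23).
Total count: 31 + 22 + 13 + 28 + 5 + 4 + 31 = 134.
Total exposure: 7 + 5 + 6 + 6 + 4 + 1 + 6 = 35 months.
After the second batch: Gamma(81 + 134, 23 + 35) = Gamma(215, 58).
Predictive mean over a 4-month window = T·E[λ|data] = 4·215/58 = 430/29.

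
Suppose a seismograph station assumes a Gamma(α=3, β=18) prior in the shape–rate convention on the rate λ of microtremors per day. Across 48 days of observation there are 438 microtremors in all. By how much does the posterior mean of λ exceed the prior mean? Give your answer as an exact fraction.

Total count 438 over total exposure 48 days.
By Gamma–Poisson conjugacy, the posterior is Gamma(α + Σx, β + Σt) = Gamma(3 + 438, 18 + 48) = Gamma(441, 66).
Posterior mean = 441/66 = 147/22; prior mean = 3/18 = 1/6. Difference = 147/22 − 1/6 = 215/33.

215/33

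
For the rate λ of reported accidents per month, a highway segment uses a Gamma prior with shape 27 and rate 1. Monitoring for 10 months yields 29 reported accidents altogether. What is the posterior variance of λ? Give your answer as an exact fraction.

Total count 29 over total exposure 10 months.
The Gamma prior is conjugate for the Poisson rate, so λ | data ~ Gamma(27+29, 1+10) = Gamma(56, 11).
Posterior variance = α'/β'² = 56/121.

56/121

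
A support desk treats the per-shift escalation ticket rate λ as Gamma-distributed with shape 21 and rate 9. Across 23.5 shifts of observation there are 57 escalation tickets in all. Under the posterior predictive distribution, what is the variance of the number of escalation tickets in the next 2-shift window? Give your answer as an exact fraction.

1656/325

Total count 57 over total exposure 23.5 shifts.
The Gamma prior is conjugate for the Poisson rate, so λ | data ~ Gamma(21+57, 9+23.5) = Gamma(78, 65/2).
The posterior predictive for a window of length T is Negative Binomial with variance T·α'·(β'+T)/β'² = 2·78·(69/2)/(4225/4) = 1656/325.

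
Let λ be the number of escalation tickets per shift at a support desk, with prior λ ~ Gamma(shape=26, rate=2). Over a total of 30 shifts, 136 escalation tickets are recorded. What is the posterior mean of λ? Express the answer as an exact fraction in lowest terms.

81/16

Total count 136 over total exposure 30 shifts.
By Gamma–Poisson conjugacy, the posterior is Gamma(α + Σx, β + Σt) = Gamma(26 + 136, 2 + 30) = Gamma(162, 32).
Posterior mean = α'/β' = 162/32 = 81/16.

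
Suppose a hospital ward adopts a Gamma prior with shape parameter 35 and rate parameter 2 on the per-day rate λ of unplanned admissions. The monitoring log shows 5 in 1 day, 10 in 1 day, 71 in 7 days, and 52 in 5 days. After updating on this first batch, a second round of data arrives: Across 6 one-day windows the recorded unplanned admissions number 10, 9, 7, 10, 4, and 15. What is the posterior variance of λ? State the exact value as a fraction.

Total count: 5 + 10 + 71 + 52 = 138.
Total exposure: 1 + 1 + 7 + 5 = 14 days.
After the first batch: Gamma(35 + 138, 2 + 14) = Gamma(173, 16).
Total count: 10 + 9 + 7 + 10 + 4 + 15 = 55.
Total exposure: 6 days.
After the second batch: Gamma(173 + 55, 16 + 6) = Gamma(228, 22).
Posterior variance = α'/β'² = 228/484 = 57/121.

57/121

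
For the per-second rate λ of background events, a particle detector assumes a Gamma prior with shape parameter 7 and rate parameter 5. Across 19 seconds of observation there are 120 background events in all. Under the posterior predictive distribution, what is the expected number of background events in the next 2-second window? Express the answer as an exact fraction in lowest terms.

Total count 120 over total exposure 19 seconds.
Posterior: α' = 7 + 120 = 127, β' = 5 + 19 = 24.
Predictive mean over a 2-second window = T·E[λ|data] = 2·127/24 = 127/12.

127/12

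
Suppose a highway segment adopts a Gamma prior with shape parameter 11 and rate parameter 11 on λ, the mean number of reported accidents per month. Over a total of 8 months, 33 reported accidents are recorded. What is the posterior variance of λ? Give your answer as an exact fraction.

Total count 33 over total exposure 8 months.
By Gamma–Poisson conjugacy, the posterior is Gamma(α + Σx, β + Σt) = Gamma(11 + 33, 11 + 8) = Gamma(44, 19).
Posterior variance = α'/β'² = 44/361.

44/361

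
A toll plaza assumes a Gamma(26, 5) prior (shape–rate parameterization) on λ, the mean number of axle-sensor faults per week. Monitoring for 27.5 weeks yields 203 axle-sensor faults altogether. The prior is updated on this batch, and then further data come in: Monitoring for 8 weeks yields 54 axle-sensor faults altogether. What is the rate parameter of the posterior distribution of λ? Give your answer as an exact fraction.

Total count 203 over total exposure 27.5 weeks.
After the first batch: Gamma(26 + 203, 5 + 27.5) = Gamma(229, 65/2).
Total count 54 over total exposure 8 weeks.
After the second batch: Gamma(229 + 54, 65/2 + 8) = Gamma(283, 81/2).

81/2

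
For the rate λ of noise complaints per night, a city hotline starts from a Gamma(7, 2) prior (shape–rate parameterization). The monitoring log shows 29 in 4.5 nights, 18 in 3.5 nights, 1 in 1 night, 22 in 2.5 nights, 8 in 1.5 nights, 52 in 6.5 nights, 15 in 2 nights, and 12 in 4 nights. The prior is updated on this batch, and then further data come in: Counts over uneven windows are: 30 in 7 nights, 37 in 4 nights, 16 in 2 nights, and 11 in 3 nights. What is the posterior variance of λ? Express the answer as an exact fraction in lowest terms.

Total count: 29 + 18 + 1 + 22 + 8 + 52 + 15 + 12 = 157.
Total exposure: 4.5 + 3.5 + 1 + 2.5 + 1.5 + 6.5 + 2 + 4 = 25.5 nights.
After the first batch: Gamma(7 + 157, 2 + 25.5) = Gamma(164, 55/2).
Total count: 30 + 37 + 16 + 11 = 94.
Total exposure: 7 + 4 + 2 + 3 = 16 nights.
After the second batch: Gamma(164 + 94, 55/2 + 16) = Gamma(258, 87/2).
Posterior variance = α'/β'² = 258/(7569/4) = 344/2523.

344/2523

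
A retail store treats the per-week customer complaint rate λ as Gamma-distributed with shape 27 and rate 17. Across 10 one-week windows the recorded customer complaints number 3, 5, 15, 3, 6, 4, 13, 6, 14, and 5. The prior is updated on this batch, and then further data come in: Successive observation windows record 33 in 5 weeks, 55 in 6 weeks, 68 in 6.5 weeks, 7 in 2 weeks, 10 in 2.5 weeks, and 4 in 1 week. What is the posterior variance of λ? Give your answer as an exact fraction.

139/1250

Total count: 3 + 5 + 15 + 3 + 6 + 4 + 13 + 6 + 14 + 5 = 74.
Total exposure: 10 weeks.
After the first batch: Gamma(27 + 74, 17 + 10) = Gamma(101, 27).
Total count: 33 + 55 + 68 + 7 + 10 + 4 = 177.
Total exposure: 5 + 6 + 6.5 + 2 + 2.5 + 1 = 23 weeks.
After the second batch: Gamma(101 + 177, 27 + 23) = Gamma(278, 50).
Posterior variance = α'/β'² = 278/2500 = 139/1250.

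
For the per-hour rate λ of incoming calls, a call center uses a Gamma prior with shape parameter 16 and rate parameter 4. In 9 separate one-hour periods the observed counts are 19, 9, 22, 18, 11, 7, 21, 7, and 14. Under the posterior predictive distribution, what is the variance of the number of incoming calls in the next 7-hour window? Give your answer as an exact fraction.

20160/169

Total count: 19 + 9 + 22 + 18 + 11 + 7 + 21 + 7 + 14 = 128.
Total exposure: 9 hours.
Gamma(α, β) with Poisson data over total exposure Σt gives posterior Gamma(α+Σx, β+Σt) = Gamma(144, 13).
The posterior predictive for a window of length T is Negative Binomial with variance T·α'·(β'+T)/β'² = 7·144·20/169 = 20160/169.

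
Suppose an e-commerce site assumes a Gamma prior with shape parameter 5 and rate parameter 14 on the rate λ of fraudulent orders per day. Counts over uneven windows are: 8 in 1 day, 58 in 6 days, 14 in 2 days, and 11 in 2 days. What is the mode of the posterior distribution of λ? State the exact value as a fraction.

19/5

Total count: 8 + 58 + 14 + 11 = 91.
Total exposure: 1 + 6 + 2 + 2 = 11 days.
The Gamma prior is conjugate for the Poisson rate, so λ | data ~ Gamma(5+91, 14+11) = Gamma(96, 25).
Posterior mode = (α'−1)/β' = 95/25 = 19/5.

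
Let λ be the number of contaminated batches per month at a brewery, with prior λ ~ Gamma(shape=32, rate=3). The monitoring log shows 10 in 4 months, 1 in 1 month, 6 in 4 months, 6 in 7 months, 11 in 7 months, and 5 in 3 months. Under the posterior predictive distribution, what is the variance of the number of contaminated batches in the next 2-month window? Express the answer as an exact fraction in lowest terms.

4402/841

Total count: 10 + 1 + 6 + 6 + 11 + 5 = 39.
Total exposure: 4 + 1 + 4 + 7 + 7 + 3 = 26 months.
By Gamma–Poisson conjugacy, the posterior is Gamma(α + Σx, β + Σt) = Gamma(32 + 39, 3 + 26) = Gamma(71, 29).
The posterior predictive for a window of length T is Negative Binomial with variance T·α'·(β'+T)/β'² = 2·71·31/841 = 4402/841.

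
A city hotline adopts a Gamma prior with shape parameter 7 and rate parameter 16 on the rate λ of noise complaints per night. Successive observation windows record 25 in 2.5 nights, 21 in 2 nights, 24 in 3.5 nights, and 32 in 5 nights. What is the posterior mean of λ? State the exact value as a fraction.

Total count: 25 + 21 + 24 + 32 = 102.
Total exposure: 2.5 + 2 + 3.5 + 5 = 13 nights.
Posterior: α' = 7 + 102 = 109, β' = 16 + 13 = 29.
Posterior mean = α'/β' = 109/29.

109/29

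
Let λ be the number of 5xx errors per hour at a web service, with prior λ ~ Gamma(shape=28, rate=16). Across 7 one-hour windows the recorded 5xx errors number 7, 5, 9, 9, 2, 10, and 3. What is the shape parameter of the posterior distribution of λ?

Total count: 7 + 5 + 9 + 9 + 2 + 10 + 3 = 45.
Total exposure: 7 hours.
The Gamma prior is conjugate for the Poisson rate, so λ | data ~ Gamma(28+45, 16+7) = Gamma(73, 23).

73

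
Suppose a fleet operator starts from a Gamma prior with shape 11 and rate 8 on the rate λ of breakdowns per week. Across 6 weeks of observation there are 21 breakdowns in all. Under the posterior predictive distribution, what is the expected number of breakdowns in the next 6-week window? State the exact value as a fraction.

96/7

Total count 21 over total exposure 6 weeks.
By Gamma–Poisson conjugacy, the posterior is Gamma(α + Σx, β + Σt) = Gamma(11 + 21, 8 + 6) = Gamma(32, 14).
Predictive mean over a 6-week window = T·E[λ|data] = 6·32/14 = 96/7.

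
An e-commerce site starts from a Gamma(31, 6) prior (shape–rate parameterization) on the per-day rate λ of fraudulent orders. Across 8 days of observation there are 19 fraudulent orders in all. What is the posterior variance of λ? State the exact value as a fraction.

25/98

Total count 19 over total exposure 8 days.
Conjugate update: add total count to the shape and total exposure to the rate, giving Gamma(50, 14).
Posterior variance = α'/β'² = 50/196 = 25/98.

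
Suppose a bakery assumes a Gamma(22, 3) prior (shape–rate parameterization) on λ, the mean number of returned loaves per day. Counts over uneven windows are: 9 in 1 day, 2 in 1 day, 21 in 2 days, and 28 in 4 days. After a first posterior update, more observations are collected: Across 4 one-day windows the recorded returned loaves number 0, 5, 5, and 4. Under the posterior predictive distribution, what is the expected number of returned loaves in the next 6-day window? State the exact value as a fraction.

Total count: 9 + 2 + 21 + 28 = 60.
Total exposure: 1 + 1 + 2 + 4 = 8 days.
After the first batch: Gamma(22 + 60, 3 + 8) = Gamma(82, 11).
Total count: 0 + 5 + 5 + 4 = 14.
Total exposure: 4 days.
After the second batch: Gamma(82 + 14, 11 + 4) = Gamma(96, 15).
Predictive mean over a 6-day window = T·E[λ|data] = 6·96/15 = 192/5.

192/5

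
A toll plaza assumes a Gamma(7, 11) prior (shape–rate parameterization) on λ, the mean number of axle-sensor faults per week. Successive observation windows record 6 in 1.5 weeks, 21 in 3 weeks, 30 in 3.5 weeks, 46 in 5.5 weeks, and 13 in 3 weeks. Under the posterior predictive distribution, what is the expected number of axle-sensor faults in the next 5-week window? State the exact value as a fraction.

Total count: 6 + 21 + 30 + 46 + 13 = 116.
Total exposure: 1.5 + 3 + 3.5 + 5.5 + 3 = 16.5 weeks.
Conjugate update: add total count to the shape and total exposure to the rate, giving Gamma(123, 55/2).
Predictive mean over a 5-week window = T·E[λ|data] = 5·123/(55/2) = 246/11.

246/11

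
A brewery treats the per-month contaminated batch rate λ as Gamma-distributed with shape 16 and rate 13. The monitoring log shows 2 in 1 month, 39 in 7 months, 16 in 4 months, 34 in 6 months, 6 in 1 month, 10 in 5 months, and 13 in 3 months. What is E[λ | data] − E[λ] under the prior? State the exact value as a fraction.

Total count: 2 + 39 + 16 + 34 + 6 + 10 + 13 = 120.
Total exposure: 1 + 7 + 4 + 6 + 1 + 5 + 3 = 27 months.
Posterior: α' = 16 + 120 = 136, β' = 13 + 27 = 40.
Posterior mean = 136/40 = 17/5; prior mean = 16/13 = 16/13. Difference = 17/5 − 16/13 = 141/65.

141/65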